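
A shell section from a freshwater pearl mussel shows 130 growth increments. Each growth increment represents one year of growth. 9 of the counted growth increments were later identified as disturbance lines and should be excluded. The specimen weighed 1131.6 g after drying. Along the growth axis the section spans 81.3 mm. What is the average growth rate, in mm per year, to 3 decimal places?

0.672 mm per year

True growth increment count = 130 − 9 = 121.
Mean rate = 81.3 mm / 121 years ≈ 0.672 mm per year.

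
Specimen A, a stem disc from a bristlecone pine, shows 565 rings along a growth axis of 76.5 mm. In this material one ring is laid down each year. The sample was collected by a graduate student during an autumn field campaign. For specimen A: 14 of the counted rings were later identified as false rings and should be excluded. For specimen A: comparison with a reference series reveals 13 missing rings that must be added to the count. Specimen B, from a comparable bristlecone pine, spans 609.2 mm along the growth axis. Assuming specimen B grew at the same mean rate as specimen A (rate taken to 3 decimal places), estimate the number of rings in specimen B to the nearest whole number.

4479 rings

Specimen A: correcting the raw count gives 565 − 14 + 13 = 564 true rings.
A: Extension rate ≈ 76.5 / 564 = 0.136 mm/year.
Specimen B: 609.2 mm / 0.136 mm per year = 4479.41 years ≈ 4479 rings.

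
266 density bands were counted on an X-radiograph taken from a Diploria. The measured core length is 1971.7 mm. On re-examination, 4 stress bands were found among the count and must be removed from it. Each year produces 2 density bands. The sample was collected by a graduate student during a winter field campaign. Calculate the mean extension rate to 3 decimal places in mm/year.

15.051 mm/year

True density band count = 266 − 4 = 262.
Dividing by 2 density bands per year: 262 / 2 = 131 years.
Mean rate = 1971.7 mm / 131 years ≈ 15.051 mm/year.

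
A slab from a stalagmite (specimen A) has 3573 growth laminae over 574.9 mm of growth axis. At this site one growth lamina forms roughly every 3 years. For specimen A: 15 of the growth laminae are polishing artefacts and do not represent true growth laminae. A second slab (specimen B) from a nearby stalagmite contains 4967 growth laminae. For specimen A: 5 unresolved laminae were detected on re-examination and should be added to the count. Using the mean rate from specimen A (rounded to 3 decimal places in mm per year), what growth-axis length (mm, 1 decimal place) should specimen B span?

804.7 mm

Specimen A: adjusted count: 3573 − 15 + 5 = 3563 growth laminae.
Specimen A: multiplying by 3 years per growth lamina: 3563 × 3 = 10689 years.
A: Mean rate = 574.9 mm / 10689 years ≈ 0.054 mm per year.
Specimen B: at 3 years per growth lamina, 4967 × 3 = 14901 years. B's length ≈ 0.054 × 14901 = 804.7 mm.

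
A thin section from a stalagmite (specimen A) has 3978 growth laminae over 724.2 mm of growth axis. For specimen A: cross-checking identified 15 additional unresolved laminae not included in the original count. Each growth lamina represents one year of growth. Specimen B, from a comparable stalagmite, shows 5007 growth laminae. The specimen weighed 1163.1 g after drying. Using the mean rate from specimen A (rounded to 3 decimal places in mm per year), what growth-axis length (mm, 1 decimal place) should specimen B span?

Specimen A: adjusted count: 3978 + 15 = 3993 growth laminae.
A: 724.2 mm over 3993 years gives 724.2 / 3993 ≈ 0.181 mm per year.
Length of B = 0.181 × 5007 = 906.3 mm.

906.3 mm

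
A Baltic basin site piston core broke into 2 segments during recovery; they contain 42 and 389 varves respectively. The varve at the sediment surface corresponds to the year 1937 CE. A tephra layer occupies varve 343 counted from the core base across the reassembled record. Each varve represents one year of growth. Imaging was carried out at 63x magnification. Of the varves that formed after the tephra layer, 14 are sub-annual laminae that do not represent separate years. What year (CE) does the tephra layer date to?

Total varves = 42 + 389 = 431.
Between varve 343 and the sediment surface there are 431 − 343 = 88 varves.
Removing the 14 false varves leaves 88 − 14 = 74 true varves beyond the tephra layer.
The varve at the sediment surface is 1937 CE, so the tephra layer dates to 1937 − 74 = 1863 CE.

1863 CE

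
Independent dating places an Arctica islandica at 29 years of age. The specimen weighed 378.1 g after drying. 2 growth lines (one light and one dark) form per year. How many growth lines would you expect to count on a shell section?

29 years at 2 growth lines per year gives 29 × 2 = 58 growth lines.
So 58 growth lines should be present.

58 growth lines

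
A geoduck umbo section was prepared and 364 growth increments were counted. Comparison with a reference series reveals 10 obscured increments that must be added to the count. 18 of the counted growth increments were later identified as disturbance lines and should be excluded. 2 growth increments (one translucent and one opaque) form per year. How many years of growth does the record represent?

True growth increment count = 364 − 18 + 10 = 356.
Dividing by 2 growth increments per year: 356 / 2 = 178 years.

178 years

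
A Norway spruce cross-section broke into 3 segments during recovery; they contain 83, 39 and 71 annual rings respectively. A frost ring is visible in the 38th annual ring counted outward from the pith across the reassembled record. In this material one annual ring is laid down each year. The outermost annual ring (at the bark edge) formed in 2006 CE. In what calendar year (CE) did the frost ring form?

Total annual rings = 83 + 39 + 71 = 193.
The frost ring sits at annual ring 38 from the pith, so 193 − 38 = 155 annual rings formed after it.
2006 − 155 = 1851 CE.

1851 CE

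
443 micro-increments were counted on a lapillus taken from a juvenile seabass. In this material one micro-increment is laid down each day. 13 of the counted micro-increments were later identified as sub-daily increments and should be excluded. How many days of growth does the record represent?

Adjusted count: 443 − 13 = 430 micro-increments.
One micro-increment per day makes the duration 430 days.

430 d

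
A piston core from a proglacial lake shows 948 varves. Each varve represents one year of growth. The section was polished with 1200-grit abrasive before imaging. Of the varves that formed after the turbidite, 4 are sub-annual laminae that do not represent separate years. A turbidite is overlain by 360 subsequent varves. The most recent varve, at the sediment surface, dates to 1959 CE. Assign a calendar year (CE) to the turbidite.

1603 CE

360 varves post-date the turbidite.
Excluding 4 false varves: 360 − 4 = 356.
1959 − 356 = 1603 CE.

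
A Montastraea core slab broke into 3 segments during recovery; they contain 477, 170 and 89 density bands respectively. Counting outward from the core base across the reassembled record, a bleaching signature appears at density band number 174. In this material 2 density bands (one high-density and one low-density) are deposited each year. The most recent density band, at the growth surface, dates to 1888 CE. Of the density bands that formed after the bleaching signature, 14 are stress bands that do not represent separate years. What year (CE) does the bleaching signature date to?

1614 CE

Total density bands = 477 + 170 + 89 = 736.
The bleaching signature sits at density band 174 from the core base, so 736 − 174 = 562 density bands formed after it.
562 − 14 false = 548 true density bands after the bleaching signature.
With 2 density bands per year, 548 / 2 = 274 years.
Counting back 274 years from 1888 CE places the bleaching signature in 1888 − 274 = 1614 CE.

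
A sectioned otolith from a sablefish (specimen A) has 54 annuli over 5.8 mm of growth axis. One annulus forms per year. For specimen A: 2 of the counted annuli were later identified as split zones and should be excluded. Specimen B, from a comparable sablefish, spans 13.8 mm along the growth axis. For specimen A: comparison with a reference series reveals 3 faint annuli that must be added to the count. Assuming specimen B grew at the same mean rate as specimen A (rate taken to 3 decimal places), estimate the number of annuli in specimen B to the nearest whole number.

131 annuli

Specimen A: adjusted count: 54 − 2 + 3 = 55 annuli.
A: Mean rate = 5.8 mm / 55 years ≈ 0.105 mm/year.
Specimen B: 13.8 mm / 0.105 mm per year = 131.43 years ≈ 131 annuli.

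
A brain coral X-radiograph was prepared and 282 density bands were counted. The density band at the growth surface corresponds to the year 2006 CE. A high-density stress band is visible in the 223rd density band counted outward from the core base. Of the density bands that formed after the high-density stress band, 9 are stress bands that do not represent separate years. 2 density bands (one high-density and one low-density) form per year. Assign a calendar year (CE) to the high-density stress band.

Between density band 223 and the growth surface there are 282 − 223 = 59 density bands.
Removing the 9 false density bands leaves 59 − 9 = 50 true density bands beyond the high-density stress band.
With 2 density bands per year, 50 / 2 = 25 years.
Counting back 25 years from 2006 CE places the high-density stress band in 2006 − 25 = 1981 CE.

1981 CE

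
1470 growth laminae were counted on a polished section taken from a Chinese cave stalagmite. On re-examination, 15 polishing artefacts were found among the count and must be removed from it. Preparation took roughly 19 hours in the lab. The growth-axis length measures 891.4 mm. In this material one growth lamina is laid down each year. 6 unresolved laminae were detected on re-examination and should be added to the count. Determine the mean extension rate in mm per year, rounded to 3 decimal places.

0.610 mm per year

True growth lamina count = 1470 − 15 + 6 = 1461.
891.4 mm over 1461 years gives 891.4 / 1461 ≈ 0.610 mm per year.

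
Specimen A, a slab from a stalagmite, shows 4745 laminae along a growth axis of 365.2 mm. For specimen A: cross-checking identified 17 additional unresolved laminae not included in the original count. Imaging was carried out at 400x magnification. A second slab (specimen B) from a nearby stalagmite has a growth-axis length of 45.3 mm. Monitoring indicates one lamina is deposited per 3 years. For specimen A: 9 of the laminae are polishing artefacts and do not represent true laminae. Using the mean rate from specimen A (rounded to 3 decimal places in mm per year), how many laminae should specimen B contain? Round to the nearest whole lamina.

581 laminae

Specimen A: correcting the raw count gives 4745 − 9 + 17 = 4753 true laminae.
Specimen A: multiplying by 3 years per lamina: 4753 × 3 = 14259 years.
A: Mean rate = 365.2 mm / 14259 years ≈ 0.026 mm/year.
Specimen B: 45.3 mm / 0.026 mm per year = 1742.31 years; at 3 years per lamina that is 1742.31 / 3 ≈ 581 laminae.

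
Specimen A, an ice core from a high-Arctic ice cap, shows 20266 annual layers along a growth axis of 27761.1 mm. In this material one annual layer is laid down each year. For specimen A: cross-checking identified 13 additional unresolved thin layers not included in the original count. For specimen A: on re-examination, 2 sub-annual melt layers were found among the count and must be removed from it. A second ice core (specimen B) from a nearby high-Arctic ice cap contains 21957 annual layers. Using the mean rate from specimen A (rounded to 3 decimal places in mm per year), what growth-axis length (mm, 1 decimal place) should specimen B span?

30059.1 mm

Specimen A: after corrections the count is 20266 − 2 + 13 = 20277 annual layers.
A: 27761.1 mm over 20277 years gives 27761.1 / 20277 ≈ 1.369 mm per year.
B's length ≈ 1.369 × 21957 = 30059.1 mm.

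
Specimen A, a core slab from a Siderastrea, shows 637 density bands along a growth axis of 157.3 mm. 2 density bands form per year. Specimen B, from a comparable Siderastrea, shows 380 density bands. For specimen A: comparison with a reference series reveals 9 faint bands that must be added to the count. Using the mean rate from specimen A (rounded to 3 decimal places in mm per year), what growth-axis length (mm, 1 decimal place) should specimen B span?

92.5 mm

Specimen A: correcting the raw count gives 637 + 9 = 646 true density bands.
Specimen A: dividing by 2 density bands per year: 646 / 2 = 323 years.
A: 157.3 mm over 323 years gives 157.3 / 323 ≈ 0.487 mm per year.
Specimen B: dividing by 2 density bands per year: 380 / 2 = 190 years. For B, 0.487 mm/year × 190 years = 92.5 mm.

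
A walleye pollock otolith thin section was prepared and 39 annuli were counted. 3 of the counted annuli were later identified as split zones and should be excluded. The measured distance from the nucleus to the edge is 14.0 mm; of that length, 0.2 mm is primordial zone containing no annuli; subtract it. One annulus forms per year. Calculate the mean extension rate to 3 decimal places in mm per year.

0.383 mm per year

Correcting the raw count gives 39 − 3 = 36 true annuli.
Net length = 14.0 − 0.2 = 13.8 mm.
Mean rate = 13.8 mm / 36 years ≈ 0.383 mm per year.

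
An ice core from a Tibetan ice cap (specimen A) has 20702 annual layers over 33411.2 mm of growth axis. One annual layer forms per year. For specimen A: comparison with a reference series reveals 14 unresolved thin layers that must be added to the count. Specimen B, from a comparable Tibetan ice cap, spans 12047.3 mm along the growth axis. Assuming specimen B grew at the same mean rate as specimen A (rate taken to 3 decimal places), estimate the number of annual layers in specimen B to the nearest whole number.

7469 annual layers

Specimen A: true annual layer count = 20702 + 14 = 20716.
A: Mean rate = 33411.2 mm / 20716 years ≈ 1.613 mm per year.
B spans 12047.3 / 1.613 = 7468.88 years ≈ 7469 annual layers.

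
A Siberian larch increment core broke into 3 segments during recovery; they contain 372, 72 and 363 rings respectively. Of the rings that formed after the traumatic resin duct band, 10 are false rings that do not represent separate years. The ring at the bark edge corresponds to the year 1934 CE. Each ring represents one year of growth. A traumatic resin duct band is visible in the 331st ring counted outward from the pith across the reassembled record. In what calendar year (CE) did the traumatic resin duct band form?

Total rings = 372 + 72 + 363 = 807.
Between ring 331 and the bark edge there are 807 − 331 = 476 rings.
Removing the 10 false rings leaves 476 − 10 = 466 true rings beyond the traumatic resin duct band.
The ring at the bark edge is 1934 CE, so the traumatic resin duct band dates to 1934 − 466 = 1468 CE.

1468 CE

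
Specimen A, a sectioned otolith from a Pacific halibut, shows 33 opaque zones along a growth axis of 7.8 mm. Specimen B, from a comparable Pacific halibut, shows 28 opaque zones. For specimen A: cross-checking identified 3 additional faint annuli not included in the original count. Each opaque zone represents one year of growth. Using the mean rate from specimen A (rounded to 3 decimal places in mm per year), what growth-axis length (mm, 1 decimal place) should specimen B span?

Specimen A: true opaque zone count = 33 + 3 = 36.
A: Extension rate ≈ 7.8 / 36 = 0.217 mm/year.
B's length ≈ 0.217 × 28 = 6.1 mm.

6.1 mm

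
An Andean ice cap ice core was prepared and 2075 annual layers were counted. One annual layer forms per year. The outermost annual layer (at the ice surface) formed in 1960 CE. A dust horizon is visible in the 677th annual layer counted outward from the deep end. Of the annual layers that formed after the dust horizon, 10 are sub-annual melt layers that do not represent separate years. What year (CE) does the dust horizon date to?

572 CE

2075 − 677 = 1398 annual layers lie beyond the dust horizon toward the ice surface.
Excluding 10 false annual layers: 1398 − 10 = 1388.
1960 − 1388 = 572 CE.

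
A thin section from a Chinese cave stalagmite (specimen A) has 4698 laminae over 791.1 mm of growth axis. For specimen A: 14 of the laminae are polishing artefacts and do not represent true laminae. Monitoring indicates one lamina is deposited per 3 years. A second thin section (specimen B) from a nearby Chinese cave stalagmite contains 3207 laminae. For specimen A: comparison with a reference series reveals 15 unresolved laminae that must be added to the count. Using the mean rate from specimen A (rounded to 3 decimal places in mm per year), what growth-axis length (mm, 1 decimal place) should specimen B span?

538.8 mm

Specimen A: true lamina count = 4698 − 14 + 15 = 4699.
Specimen A: 4699 laminae at 3 years each span 4699 × 3 = 14097 years.
A: Extension rate ≈ 791.1 / 14097 = 0.056 mm per year.
Specimen B: at 3 years per lamina, 3207 × 3 = 9621 years. Length of B = 0.056 × 9621 = 538.8 mm.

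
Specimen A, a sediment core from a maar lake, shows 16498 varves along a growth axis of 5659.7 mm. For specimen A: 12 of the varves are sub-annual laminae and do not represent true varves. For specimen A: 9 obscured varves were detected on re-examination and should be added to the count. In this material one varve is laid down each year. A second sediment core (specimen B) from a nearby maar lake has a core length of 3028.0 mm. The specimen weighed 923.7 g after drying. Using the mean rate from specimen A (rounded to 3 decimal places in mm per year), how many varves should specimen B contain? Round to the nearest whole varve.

8828 varves

Specimen A: correcting the raw count gives 16498 − 12 + 9 = 16495 true varves.
A: Mean rate = 5659.7 mm / 16495 years ≈ 0.343 mm/yr.
For B, 3028.0 / 0.343 = 8827.99 years ≈ 8828 varves.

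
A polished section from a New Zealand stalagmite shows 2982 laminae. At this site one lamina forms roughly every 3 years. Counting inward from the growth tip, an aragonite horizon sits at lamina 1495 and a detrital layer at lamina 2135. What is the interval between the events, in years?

Separation: 2135 − 1495 = 640 laminae.
Multiplying by 3 years per lamina: 640 × 3 = 1920 years.

1920 yr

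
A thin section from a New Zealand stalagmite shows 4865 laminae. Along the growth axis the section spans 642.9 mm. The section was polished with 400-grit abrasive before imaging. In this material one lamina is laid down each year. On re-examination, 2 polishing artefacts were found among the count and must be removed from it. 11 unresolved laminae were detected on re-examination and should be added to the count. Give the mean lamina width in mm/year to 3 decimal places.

True lamina count = 4865 − 2 + 11 = 4874.
Mean rate = 642.9 mm / 4874 years ≈ 0.132 mm/year.

0.132 mm/year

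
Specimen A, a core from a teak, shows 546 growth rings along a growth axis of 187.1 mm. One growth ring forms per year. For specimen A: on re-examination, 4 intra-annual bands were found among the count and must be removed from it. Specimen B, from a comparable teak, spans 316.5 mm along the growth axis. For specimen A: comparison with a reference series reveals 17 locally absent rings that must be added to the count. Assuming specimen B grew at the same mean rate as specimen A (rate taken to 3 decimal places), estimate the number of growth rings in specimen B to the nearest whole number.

Specimen A: true growth ring count = 546 − 4 + 17 = 559.
A: Mean rate = 187.1 mm / 559 years ≈ 0.335 mm/year.
B spans 316.5 / 0.335 = 944.78 years ≈ 945 growth rings.

945 growth rings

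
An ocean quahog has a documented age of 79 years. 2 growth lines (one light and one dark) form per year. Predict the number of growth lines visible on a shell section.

Expected growth lines: 79 × 2 = 158.
So 158 growth lines should be present.

158 growth lines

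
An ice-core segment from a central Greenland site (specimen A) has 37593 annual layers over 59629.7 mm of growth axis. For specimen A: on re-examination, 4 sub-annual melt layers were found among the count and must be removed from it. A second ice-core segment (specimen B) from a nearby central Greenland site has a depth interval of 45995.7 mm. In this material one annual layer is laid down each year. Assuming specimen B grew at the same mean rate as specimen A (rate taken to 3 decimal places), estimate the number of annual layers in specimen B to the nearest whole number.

Specimen A: after corrections the count is 37593 − 4 = 37589 annual layers.
A: Mean rate = 59629.7 mm / 37589 years ≈ 1.586 mm per year.
Specimen B: 45995.7 mm / 1.586 mm per year = 29001.07 years ≈ 29001 annual layers.

29001 annual layers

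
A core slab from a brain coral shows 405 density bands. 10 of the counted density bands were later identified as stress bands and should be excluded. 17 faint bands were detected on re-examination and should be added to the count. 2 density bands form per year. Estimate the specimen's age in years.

206 yr

Adjusted count: 405 − 10 + 17 = 412 density bands.
Dividing by 2 density bands per year: 412 / 2 = 206 years.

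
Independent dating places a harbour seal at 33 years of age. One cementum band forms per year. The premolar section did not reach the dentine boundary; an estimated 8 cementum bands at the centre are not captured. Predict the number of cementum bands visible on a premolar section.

25 cementum bands

Expected cementum bands over 33 years: 33.
Subtracting the 8 cementum bands not captured gives 33 − 8 = 25 cementum bands in the record.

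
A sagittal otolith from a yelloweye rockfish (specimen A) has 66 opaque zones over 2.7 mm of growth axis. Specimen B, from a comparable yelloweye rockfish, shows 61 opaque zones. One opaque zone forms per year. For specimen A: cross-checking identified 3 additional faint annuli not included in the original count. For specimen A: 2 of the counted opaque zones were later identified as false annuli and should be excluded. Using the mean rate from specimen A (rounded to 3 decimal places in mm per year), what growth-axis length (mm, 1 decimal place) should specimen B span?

2.4 mm

Specimen A: adjusted count: 66 − 2 + 3 = 67 opaque zones.
A: Extension rate ≈ 2.7 / 67 = 0.040 mm per year.
For B, 0.040 mm/year × 61 years = 2.4 mm.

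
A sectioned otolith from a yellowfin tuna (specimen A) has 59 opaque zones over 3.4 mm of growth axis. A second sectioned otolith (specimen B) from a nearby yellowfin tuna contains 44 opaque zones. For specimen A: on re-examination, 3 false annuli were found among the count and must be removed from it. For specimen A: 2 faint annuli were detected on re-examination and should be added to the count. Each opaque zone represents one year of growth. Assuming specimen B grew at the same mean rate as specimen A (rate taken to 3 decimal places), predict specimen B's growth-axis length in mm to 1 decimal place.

Specimen A: true opaque zone count = 59 − 3 + 2 = 58.
A: Extension rate ≈ 3.4 / 58 = 0.059 mm/yr.
Length of B = 0.059 × 44 = 2.6 mm.

2.6 mm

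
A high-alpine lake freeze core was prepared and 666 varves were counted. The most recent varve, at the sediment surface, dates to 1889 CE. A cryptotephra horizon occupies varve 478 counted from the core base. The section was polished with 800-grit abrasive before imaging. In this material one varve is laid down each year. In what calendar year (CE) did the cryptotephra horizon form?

1701 CE

Between varve 478 and the sediment surface there are 666 − 478 = 188 varves.
Counting back 188 years from 1889 CE places the cryptotephra horizon in 1889 − 188 = 1701 CE.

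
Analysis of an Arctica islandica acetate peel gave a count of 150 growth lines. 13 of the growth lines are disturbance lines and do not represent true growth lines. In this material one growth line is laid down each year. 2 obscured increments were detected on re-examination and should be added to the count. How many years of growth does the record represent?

Correcting the raw count gives 150 − 13 + 2 = 139 true growth lines.
With a one-to-one growth line periodicity this is 139 years.

139 yr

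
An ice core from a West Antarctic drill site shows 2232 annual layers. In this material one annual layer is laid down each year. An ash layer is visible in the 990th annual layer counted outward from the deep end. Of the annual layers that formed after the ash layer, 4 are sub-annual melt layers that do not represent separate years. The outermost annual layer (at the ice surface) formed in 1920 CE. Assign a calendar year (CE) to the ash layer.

Between annual layer 990 and the ice surface there are 2232 − 990 = 1242 annual layers.
Removing the 4 false annual layers leaves 1242 − 4 = 1238 true annual layers beyond the ash layer.
Counting back 1238 years from 1920 CE places the ash layer in 1920 − 1238 = 682 CE.

682 CE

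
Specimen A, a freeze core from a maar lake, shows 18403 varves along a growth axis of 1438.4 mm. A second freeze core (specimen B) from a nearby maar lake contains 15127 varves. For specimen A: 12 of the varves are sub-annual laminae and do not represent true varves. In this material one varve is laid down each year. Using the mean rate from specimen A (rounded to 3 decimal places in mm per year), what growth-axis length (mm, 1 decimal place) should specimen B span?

Specimen A: adjusted count: 18403 − 12 = 18391 varves.
A: Mean rate = 1438.4 mm / 18391 years ≈ 0.078 mm/yr.
Length of B = 0.078 × 15127 = 1179.9 mm.

1179.9 mm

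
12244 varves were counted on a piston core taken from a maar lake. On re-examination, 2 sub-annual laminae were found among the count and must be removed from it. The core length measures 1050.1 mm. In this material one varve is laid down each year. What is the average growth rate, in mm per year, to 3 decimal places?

Correcting the raw count gives 12244 − 2 = 12242 true varves.
Mean rate = 1050.1 mm / 12242 years ≈ 0.086 mm per year.

0.086 mm per year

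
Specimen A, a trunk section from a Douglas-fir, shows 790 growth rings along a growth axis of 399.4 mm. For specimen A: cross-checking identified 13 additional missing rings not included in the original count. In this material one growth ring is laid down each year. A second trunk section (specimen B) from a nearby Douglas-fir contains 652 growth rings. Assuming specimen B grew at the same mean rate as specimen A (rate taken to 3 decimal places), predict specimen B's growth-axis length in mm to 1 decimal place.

Specimen A: after corrections the count is 790 + 13 = 803 growth rings.
A: 399.4 mm over 803 years gives 399.4 / 803 ≈ 0.497 mm/yr.
B's length ≈ 0.497 × 652 = 324.0 mm.

324.0 mm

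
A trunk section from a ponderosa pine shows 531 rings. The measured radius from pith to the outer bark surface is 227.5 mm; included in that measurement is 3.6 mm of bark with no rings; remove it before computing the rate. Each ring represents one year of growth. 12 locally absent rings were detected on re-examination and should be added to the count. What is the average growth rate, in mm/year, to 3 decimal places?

Adjusted count: 531 + 12 = 543 rings.
Removing the 3.6 mm offcut leaves 227.5 − 3.6 = 223.9 mm.
223.9 mm over 543 years gives 223.9 / 543 ≈ 0.412 mm/year.

0.412 mm/year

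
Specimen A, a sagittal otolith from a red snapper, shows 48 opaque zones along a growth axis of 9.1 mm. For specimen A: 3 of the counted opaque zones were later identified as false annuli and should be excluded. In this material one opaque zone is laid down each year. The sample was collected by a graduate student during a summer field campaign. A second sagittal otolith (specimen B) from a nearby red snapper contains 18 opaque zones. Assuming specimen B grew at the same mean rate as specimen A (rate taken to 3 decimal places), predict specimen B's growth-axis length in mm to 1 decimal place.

3.6 mm

Specimen A: true opaque zone count = 48 − 3 = 45.
A: Mean rate = 9.1 mm / 45 years ≈ 0.202 mm/yr.
For B, 0.202 mm/year × 18 years = 3.6 mm.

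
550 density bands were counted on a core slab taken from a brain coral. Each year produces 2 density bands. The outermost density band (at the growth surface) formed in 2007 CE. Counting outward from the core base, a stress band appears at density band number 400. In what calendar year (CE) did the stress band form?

550 − 400 = 150 density bands lie beyond the stress band toward the growth surface.
Dividing by 2 density bands per year: 150 / 2 = 75 years.
2007 − 75 = 1932 CE.

1932 CE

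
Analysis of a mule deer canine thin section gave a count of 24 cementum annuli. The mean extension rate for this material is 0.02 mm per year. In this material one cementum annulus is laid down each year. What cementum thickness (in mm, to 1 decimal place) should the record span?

The record spans 24 years at 0.02 mm per year.
Length ≈ 0.02 × 24 = 0.5 mm.

0.5 mm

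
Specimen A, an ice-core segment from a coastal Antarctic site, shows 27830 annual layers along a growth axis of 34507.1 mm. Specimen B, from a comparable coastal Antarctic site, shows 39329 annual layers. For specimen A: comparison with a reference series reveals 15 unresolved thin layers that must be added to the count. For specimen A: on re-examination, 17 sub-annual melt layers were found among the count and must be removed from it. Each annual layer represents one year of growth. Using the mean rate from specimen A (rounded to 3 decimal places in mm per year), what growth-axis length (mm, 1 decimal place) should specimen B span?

48768.0 mm

Specimen A: true annual layer count = 27830 − 17 + 15 = 27828.
A: Extension rate ≈ 34507.1 / 27828 = 1.240 mm per year.
Length of B = 1.240 × 39329 = 48768.0 mm.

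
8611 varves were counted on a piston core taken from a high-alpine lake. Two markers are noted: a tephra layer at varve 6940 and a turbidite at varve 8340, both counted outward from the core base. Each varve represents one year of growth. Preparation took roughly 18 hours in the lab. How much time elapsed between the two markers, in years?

The two markers are separated by 8340 − 6940 = 1400 varves.
One varve per year makes the interval 1400 years.

1400 years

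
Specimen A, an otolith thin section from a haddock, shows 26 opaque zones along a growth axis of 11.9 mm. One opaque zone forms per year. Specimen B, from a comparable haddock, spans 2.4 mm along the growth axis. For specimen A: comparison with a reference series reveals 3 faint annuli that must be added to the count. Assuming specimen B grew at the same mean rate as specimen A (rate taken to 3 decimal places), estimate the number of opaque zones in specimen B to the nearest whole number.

6 opaque zones

Specimen A: after corrections the count is 26 + 3 = 29 opaque zones.
A: Extension rate ≈ 11.9 / 29 = 0.410 mm/year.
Specimen B: 2.4 mm / 0.410 mm per year = 5.85 years ≈ 6 opaque zones.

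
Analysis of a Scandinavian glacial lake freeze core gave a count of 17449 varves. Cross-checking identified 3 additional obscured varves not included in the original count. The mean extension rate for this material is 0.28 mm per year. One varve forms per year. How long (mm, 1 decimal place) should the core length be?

4886.6 mm

Correcting the raw count gives 17449 + 3 = 17452 true varves.
Length ≈ 0.28 × 17452 = 4886.6 mm.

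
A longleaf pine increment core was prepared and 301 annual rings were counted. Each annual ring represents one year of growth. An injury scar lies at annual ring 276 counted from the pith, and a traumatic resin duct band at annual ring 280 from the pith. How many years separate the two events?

The two markers are separated by 280 − 276 = 4 annual rings.
That is 4 years at one annual ring per year.

4 yr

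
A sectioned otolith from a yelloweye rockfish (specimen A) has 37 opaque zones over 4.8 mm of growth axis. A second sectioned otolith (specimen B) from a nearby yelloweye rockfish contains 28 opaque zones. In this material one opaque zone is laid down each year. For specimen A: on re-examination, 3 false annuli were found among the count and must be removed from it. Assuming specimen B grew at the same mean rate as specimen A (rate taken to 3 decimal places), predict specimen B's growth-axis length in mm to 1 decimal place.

3.9 mm

Specimen A: adjusted count: 37 − 3 = 34 opaque zones.
A: 4.8 mm over 34 years gives 4.8 / 34 ≈ 0.141 mm/yr.
B's length ≈ 0.141 × 28 = 3.9 mm.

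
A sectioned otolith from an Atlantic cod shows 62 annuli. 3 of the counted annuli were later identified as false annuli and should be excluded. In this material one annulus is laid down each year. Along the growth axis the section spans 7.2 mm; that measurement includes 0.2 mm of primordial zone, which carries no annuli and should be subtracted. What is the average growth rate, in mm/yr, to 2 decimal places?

0.12 mm/yr

After corrections the count is 62 − 3 = 59 annuli.
Removing the 0.2 mm offcut leaves 7.2 − 0.2 = 7.0 mm.
Extension rate ≈ 7.0 / 59 = 0.12 mm/yr.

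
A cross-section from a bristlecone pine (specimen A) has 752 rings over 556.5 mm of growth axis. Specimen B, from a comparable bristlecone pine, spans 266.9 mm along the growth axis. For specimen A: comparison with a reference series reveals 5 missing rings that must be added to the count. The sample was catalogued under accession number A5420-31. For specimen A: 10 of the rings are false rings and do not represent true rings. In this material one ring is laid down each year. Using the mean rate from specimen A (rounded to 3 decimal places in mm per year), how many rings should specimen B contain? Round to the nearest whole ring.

Specimen A: after corrections the count is 752 − 10 + 5 = 747 rings.
A: Extension rate ≈ 556.5 / 747 = 0.745 mm/yr.
Specimen B: 266.9 mm / 0.745 mm per year = 358.26 years ≈ 358 rings.

358 rings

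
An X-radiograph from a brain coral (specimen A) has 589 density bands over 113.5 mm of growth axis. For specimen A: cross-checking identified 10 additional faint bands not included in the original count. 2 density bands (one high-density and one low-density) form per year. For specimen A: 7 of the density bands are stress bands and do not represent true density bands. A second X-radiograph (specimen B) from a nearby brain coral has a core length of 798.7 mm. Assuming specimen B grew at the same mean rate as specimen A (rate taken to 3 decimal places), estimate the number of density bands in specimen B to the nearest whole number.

Specimen A: adjusted count: 589 − 7 + 10 = 592 density bands.
Specimen A: with 2 density bands per year, 592 / 2 = 296 years.
A: Extension rate ≈ 113.5 / 296 = 0.383 mm per year.
Specimen B: 798.7 mm / 0.383 mm per year = 2085.38 years; at 2 density bands per year that is 2085.38 × 2 ≈ 4171 density bands.

4171 density bands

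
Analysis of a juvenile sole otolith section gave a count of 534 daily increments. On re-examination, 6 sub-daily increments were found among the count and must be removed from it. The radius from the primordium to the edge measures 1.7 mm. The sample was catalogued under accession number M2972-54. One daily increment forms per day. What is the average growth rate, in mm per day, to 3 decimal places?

0.003 mm per day

True daily increment count = 534 − 6 = 528.
Extension rate ≈ 1.7 / 528 = 0.003 mm per day.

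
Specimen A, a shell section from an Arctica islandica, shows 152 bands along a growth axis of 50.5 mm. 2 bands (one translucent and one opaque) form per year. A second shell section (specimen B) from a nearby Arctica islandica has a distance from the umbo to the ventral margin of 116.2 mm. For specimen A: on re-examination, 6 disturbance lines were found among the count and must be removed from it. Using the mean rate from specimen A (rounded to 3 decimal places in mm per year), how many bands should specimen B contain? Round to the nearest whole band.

Specimen A: true band count = 152 − 6 = 146.
Specimen A: dividing by 2 bands per year: 146 / 2 = 73 years.
A: Mean rate = 50.5 mm / 73 years ≈ 0.692 mm/year.
B spans 116.2 / 0.692 = 167.92 years; at 2 bands per year that is 167.92 × 2 ≈ 336 bands.

336 bands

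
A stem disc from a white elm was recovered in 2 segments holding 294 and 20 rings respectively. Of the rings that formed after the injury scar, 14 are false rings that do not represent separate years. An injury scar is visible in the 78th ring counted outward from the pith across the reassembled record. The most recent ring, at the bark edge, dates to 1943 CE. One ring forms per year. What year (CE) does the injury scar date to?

1721 CE

Total rings = 294 + 20 = 314.
314 − 78 = 236 rings lie beyond the injury scar toward the bark edge.
Removing the 14 false rings leaves 236 − 14 = 222 true rings beyond the injury scar.
1943 − 222 = 1721 CE.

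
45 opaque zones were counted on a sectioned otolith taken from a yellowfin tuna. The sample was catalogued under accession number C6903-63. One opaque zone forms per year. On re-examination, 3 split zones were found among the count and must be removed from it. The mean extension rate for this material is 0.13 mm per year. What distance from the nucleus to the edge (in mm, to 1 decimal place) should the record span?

5.5 mm

True opaque zone count = 45 − 3 = 42.
42 years at 0.13 mm/year gives 0.13 × 42 = 5.5 mm.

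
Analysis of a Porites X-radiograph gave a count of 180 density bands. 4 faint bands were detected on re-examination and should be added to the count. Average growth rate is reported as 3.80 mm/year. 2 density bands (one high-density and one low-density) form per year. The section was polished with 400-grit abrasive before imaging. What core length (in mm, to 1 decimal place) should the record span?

Adjusted count: 180 + 4 = 184 density bands.
With 2 density bands per year, 184 / 2 = 92 years.
92 years at 3.80 mm/year gives 3.80 × 92 = 349.6 mm.

349.6 mm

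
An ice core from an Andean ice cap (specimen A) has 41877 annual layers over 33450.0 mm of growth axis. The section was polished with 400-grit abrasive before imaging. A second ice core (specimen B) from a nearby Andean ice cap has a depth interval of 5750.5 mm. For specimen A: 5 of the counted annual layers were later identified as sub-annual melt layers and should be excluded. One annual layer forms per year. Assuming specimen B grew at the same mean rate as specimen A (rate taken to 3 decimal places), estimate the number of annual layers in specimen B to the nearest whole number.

Specimen A: true annual layer count = 41877 − 5 = 41872.
A: Extension rate ≈ 33450.0 / 41872 = 0.799 mm per year.
For B, 5750.5 / 0.799 = 7197.12 years ≈ 7197 annual layers.

7197 annual layers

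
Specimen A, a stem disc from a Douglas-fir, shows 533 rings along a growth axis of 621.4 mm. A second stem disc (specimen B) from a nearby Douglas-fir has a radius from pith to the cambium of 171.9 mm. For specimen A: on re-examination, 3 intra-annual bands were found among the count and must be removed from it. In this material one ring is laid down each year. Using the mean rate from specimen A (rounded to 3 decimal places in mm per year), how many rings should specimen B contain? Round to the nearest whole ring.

147 rings

Specimen A: after corrections the count is 533 − 3 = 530 rings.
A: 621.4 mm over 530 years gives 621.4 / 530 ≈ 1.172 mm per year.
Specimen B: 171.9 mm / 1.172 mm per year = 146.67 years ≈ 147 rings.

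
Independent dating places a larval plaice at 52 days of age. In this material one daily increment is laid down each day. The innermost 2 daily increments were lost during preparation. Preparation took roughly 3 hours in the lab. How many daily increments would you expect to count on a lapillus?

50 daily increments

One daily increment per day gives 52 daily increments over 52 days.
Less the 2 uncaptured daily increments: 52 − 2 = 50.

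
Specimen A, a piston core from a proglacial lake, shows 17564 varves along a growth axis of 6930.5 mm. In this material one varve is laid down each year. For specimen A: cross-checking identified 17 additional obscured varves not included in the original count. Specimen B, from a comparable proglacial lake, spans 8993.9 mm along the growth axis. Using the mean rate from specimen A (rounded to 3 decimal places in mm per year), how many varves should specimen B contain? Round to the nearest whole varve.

Specimen A: adjusted count: 17564 + 17 = 17581 varves.
A: Extension rate ≈ 6930.5 / 17581 = 0.394 mm per year.
Specimen B: 8993.9 mm / 0.394 mm per year = 22827.16 years ≈ 22827 varves.

22827 varves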